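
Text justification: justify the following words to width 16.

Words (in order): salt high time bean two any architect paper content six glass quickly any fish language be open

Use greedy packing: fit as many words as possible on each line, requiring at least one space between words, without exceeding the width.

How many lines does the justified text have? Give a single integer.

Answer: 7

Derivation:
Line 1: ['salt', 'high', 'time'] (min_width=14, slack=2)
Line 2: ['bean', 'two', 'any'] (min_width=12, slack=4)
Line 3: ['architect', 'paper'] (min_width=15, slack=1)
Line 4: ['content', 'six'] (min_width=11, slack=5)
Line 5: ['glass', 'quickly'] (min_width=13, slack=3)
Line 6: ['any', 'fish'] (min_width=8, slack=8)
Line 7: ['language', 'be', 'open'] (min_width=16, slack=0)
Total lines: 7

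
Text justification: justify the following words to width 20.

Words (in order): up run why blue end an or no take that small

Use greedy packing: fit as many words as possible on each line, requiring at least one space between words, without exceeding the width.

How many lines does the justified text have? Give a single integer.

Answer: 3

Derivation:
Line 1: ['up', 'run', 'why', 'blue', 'end'] (min_width=19, slack=1)
Line 2: ['an', 'or', 'no', 'take', 'that'] (min_width=18, slack=2)
Line 3: ['small'] (min_width=5, slack=15)
Total lines: 3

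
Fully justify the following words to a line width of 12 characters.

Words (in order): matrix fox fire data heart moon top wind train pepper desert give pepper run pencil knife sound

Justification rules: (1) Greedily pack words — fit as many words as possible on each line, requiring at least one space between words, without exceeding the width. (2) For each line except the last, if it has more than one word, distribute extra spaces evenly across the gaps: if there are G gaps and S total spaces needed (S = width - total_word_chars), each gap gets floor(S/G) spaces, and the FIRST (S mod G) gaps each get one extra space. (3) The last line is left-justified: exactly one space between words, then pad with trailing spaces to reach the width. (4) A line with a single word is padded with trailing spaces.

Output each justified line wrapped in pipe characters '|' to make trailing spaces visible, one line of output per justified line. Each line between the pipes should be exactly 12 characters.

Answer: |matrix   fox|
|fire    data|
|heart   moon|
|top     wind|
|train pepper|
|desert  give|
|pepper   run|
|pencil knife|
|sound       |

Derivation:
Line 1: ['matrix', 'fox'] (min_width=10, slack=2)
Line 2: ['fire', 'data'] (min_width=9, slack=3)
Line 3: ['heart', 'moon'] (min_width=10, slack=2)
Line 4: ['top', 'wind'] (min_width=8, slack=4)
Line 5: ['train', 'pepper'] (min_width=12, slack=0)
Line 6: ['desert', 'give'] (min_width=11, slack=1)
Line 7: ['pepper', 'run'] (min_width=10, slack=2)
Line 8: ['pencil', 'knife'] (min_width=12, slack=0)
Line 9: ['sound'] (min_width=5, slack=7)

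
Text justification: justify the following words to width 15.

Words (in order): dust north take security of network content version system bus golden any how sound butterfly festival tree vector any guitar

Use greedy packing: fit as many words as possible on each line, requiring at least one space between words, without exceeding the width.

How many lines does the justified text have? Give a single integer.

Answer: 10

Derivation:
Line 1: ['dust', 'north', 'take'] (min_width=15, slack=0)
Line 2: ['security', 'of'] (min_width=11, slack=4)
Line 3: ['network', 'content'] (min_width=15, slack=0)
Line 4: ['version', 'system'] (min_width=14, slack=1)
Line 5: ['bus', 'golden', 'any'] (min_width=14, slack=1)
Line 6: ['how', 'sound'] (min_width=9, slack=6)
Line 7: ['butterfly'] (min_width=9, slack=6)
Line 8: ['festival', 'tree'] (min_width=13, slack=2)
Line 9: ['vector', 'any'] (min_width=10, slack=5)
Line 10: ['guitar'] (min_width=6, slack=9)
Total lines: 10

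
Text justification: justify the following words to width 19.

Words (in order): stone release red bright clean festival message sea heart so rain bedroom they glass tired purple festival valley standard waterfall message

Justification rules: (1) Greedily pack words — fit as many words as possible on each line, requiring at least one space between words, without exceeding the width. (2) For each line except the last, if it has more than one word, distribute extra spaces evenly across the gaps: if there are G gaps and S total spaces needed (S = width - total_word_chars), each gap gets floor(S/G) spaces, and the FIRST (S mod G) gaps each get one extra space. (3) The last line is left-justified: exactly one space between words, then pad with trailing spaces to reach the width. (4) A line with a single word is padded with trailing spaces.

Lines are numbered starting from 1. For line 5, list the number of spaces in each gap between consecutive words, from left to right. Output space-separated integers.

Answer: 2 1

Derivation:
Line 1: ['stone', 'release', 'red'] (min_width=17, slack=2)
Line 2: ['bright', 'clean'] (min_width=12, slack=7)
Line 3: ['festival', 'message'] (min_width=16, slack=3)
Line 4: ['sea', 'heart', 'so', 'rain'] (min_width=17, slack=2)
Line 5: ['bedroom', 'they', 'glass'] (min_width=18, slack=1)
Line 6: ['tired', 'purple'] (min_width=12, slack=7)
Line 7: ['festival', 'valley'] (min_width=15, slack=4)
Line 8: ['standard', 'waterfall'] (min_width=18, slack=1)
Line 9: ['message'] (min_width=7, slack=12)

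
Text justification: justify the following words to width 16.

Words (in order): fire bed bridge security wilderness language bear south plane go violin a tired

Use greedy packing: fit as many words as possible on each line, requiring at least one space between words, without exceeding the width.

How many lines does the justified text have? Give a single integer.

Line 1: ['fire', 'bed', 'bridge'] (min_width=15, slack=1)
Line 2: ['security'] (min_width=8, slack=8)
Line 3: ['wilderness'] (min_width=10, slack=6)
Line 4: ['language', 'bear'] (min_width=13, slack=3)
Line 5: ['south', 'plane', 'go'] (min_width=14, slack=2)
Line 6: ['violin', 'a', 'tired'] (min_width=14, slack=2)
Total lines: 6

Answer: 6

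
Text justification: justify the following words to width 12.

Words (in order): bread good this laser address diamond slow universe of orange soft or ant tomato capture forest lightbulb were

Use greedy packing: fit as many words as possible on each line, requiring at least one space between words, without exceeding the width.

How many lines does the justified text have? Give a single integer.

Line 1: ['bread', 'good'] (min_width=10, slack=2)
Line 2: ['this', 'laser'] (min_width=10, slack=2)
Line 3: ['address'] (min_width=7, slack=5)
Line 4: ['diamond', 'slow'] (min_width=12, slack=0)
Line 5: ['universe', 'of'] (min_width=11, slack=1)
Line 6: ['orange', 'soft'] (min_width=11, slack=1)
Line 7: ['or', 'ant'] (min_width=6, slack=6)
Line 8: ['tomato'] (min_width=6, slack=6)
Line 9: ['capture'] (min_width=7, slack=5)
Line 10: ['forest'] (min_width=6, slack=6)
Line 11: ['lightbulb'] (min_width=9, slack=3)
Line 12: ['were'] (min_width=4, slack=8)
Total lines: 12

Answer: 12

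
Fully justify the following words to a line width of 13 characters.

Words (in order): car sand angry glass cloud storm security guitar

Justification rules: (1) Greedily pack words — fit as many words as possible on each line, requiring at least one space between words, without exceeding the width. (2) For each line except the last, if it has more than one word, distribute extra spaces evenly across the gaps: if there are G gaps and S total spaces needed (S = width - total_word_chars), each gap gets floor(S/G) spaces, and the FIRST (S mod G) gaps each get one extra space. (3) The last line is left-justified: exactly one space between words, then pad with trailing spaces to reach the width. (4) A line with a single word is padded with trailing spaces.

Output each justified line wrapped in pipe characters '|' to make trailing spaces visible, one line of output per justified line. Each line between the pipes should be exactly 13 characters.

Answer: |car      sand|
|angry   glass|
|cloud   storm|
|security     |
|guitar       |

Derivation:
Line 1: ['car', 'sand'] (min_width=8, slack=5)
Line 2: ['angry', 'glass'] (min_width=11, slack=2)
Line 3: ['cloud', 'storm'] (min_width=11, slack=2)
Line 4: ['security'] (min_width=8, slack=5)
Line 5: ['guitar'] (min_width=6, slack=7)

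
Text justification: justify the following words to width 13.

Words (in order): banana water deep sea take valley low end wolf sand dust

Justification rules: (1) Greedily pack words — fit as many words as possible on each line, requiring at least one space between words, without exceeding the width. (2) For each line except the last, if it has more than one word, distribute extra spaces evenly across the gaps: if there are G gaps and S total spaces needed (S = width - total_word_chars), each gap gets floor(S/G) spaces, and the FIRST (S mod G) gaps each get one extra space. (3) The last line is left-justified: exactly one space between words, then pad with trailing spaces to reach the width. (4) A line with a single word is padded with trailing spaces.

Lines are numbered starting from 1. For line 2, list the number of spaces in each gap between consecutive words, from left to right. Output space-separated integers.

Line 1: ['banana', 'water'] (min_width=12, slack=1)
Line 2: ['deep', 'sea', 'take'] (min_width=13, slack=0)
Line 3: ['valley', 'low'] (min_width=10, slack=3)
Line 4: ['end', 'wolf', 'sand'] (min_width=13, slack=0)
Line 5: ['dust'] (min_width=4, slack=9)

Answer: 1 1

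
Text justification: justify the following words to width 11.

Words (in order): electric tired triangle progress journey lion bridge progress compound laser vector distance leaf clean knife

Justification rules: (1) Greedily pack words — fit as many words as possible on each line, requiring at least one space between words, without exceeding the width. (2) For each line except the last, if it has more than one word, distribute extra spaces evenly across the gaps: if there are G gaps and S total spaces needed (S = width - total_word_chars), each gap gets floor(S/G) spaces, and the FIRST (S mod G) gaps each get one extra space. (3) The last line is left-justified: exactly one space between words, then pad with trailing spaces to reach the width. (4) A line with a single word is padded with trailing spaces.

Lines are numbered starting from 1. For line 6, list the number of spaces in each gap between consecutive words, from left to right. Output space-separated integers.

Answer: 1

Derivation:
Line 1: ['electric'] (min_width=8, slack=3)
Line 2: ['tired'] (min_width=5, slack=6)
Line 3: ['triangle'] (min_width=8, slack=3)
Line 4: ['progress'] (min_width=8, slack=3)
Line 5: ['journey'] (min_width=7, slack=4)
Line 6: ['lion', 'bridge'] (min_width=11, slack=0)
Line 7: ['progress'] (min_width=8, slack=3)
Line 8: ['compound'] (min_width=8, slack=3)
Line 9: ['laser'] (min_width=5, slack=6)
Line 10: ['vector'] (min_width=6, slack=5)
Line 11: ['distance'] (min_width=8, slack=3)
Line 12: ['leaf', 'clean'] (min_width=10, slack=1)
Line 13: ['knife'] (min_width=5, slack=6)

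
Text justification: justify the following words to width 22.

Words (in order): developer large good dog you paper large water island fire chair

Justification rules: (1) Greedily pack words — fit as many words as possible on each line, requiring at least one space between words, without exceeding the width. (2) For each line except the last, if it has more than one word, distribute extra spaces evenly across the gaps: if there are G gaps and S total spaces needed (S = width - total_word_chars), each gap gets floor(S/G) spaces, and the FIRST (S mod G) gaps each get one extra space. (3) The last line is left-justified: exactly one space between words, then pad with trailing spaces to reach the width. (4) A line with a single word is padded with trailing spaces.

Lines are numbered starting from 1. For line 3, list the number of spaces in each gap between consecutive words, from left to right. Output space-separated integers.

Answer: 4 3

Derivation:
Line 1: ['developer', 'large', 'good'] (min_width=20, slack=2)
Line 2: ['dog', 'you', 'paper', 'large'] (min_width=19, slack=3)
Line 3: ['water', 'island', 'fire'] (min_width=17, slack=5)
Line 4: ['chair'] (min_width=5, slack=17)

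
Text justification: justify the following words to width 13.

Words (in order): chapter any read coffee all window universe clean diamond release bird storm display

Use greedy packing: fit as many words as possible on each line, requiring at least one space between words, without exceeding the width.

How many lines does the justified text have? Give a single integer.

Answer: 7

Derivation:
Line 1: ['chapter', 'any'] (min_width=11, slack=2)
Line 2: ['read', 'coffee'] (min_width=11, slack=2)
Line 3: ['all', 'window'] (min_width=10, slack=3)
Line 4: ['universe'] (min_width=8, slack=5)
Line 5: ['clean', 'diamond'] (min_width=13, slack=0)
Line 6: ['release', 'bird'] (min_width=12, slack=1)
Line 7: ['storm', 'display'] (min_width=13, slack=0)
Total lines: 7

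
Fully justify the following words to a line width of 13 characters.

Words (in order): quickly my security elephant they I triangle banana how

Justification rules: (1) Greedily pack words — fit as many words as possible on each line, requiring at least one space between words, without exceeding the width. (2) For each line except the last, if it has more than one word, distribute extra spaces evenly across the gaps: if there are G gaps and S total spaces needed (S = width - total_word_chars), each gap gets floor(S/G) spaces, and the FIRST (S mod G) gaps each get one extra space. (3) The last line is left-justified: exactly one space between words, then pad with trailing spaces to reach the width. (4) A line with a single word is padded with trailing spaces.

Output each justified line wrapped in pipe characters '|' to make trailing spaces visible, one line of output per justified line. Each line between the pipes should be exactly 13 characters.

Answer: |quickly    my|
|security     |
|elephant they|
|I    triangle|
|banana how   |

Derivation:
Line 1: ['quickly', 'my'] (min_width=10, slack=3)
Line 2: ['security'] (min_width=8, slack=5)
Line 3: ['elephant', 'they'] (min_width=13, slack=0)
Line 4: ['I', 'triangle'] (min_width=10, slack=3)
Line 5: ['banana', 'how'] (min_width=10, slack=3)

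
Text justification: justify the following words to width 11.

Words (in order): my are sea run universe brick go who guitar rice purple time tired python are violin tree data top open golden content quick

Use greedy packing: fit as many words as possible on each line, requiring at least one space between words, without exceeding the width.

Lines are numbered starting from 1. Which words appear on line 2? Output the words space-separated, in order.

Answer: run

Derivation:
Line 1: ['my', 'are', 'sea'] (min_width=10, slack=1)
Line 2: ['run'] (min_width=3, slack=8)
Line 3: ['universe'] (min_width=8, slack=3)
Line 4: ['brick', 'go'] (min_width=8, slack=3)
Line 5: ['who', 'guitar'] (min_width=10, slack=1)
Line 6: ['rice', 'purple'] (min_width=11, slack=0)
Line 7: ['time', 'tired'] (min_width=10, slack=1)
Line 8: ['python', 'are'] (min_width=10, slack=1)
Line 9: ['violin', 'tree'] (min_width=11, slack=0)
Line 10: ['data', 'top'] (min_width=8, slack=3)
Line 11: ['open', 'golden'] (min_width=11, slack=0)
Line 12: ['content'] (min_width=7, slack=4)
Line 13: ['quick'] (min_width=5, slack=6)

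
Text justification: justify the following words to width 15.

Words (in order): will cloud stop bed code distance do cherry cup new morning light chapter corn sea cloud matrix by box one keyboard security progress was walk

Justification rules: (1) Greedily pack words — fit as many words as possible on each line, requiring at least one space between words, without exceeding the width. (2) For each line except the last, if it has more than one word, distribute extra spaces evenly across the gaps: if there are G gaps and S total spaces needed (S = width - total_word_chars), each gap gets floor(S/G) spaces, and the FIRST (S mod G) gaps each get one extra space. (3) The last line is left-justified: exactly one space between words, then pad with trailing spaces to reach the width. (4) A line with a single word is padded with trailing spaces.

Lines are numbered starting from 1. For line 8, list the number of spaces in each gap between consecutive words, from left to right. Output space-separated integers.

Answer: 2 2

Derivation:
Line 1: ['will', 'cloud', 'stop'] (min_width=15, slack=0)
Line 2: ['bed', 'code'] (min_width=8, slack=7)
Line 3: ['distance', 'do'] (min_width=11, slack=4)
Line 4: ['cherry', 'cup', 'new'] (min_width=14, slack=1)
Line 5: ['morning', 'light'] (min_width=13, slack=2)
Line 6: ['chapter', 'corn'] (min_width=12, slack=3)
Line 7: ['sea', 'cloud'] (min_width=9, slack=6)
Line 8: ['matrix', 'by', 'box'] (min_width=13, slack=2)
Line 9: ['one', 'keyboard'] (min_width=12, slack=3)
Line 10: ['security'] (min_width=8, slack=7)
Line 11: ['progress', 'was'] (min_width=12, slack=3)
Line 12: ['walk'] (min_width=4, slack=11)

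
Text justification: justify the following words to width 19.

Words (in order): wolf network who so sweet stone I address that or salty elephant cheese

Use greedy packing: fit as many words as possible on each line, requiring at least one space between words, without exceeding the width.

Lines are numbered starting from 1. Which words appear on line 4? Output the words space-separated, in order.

Answer: salty elephant

Derivation:
Line 1: ['wolf', 'network', 'who', 'so'] (min_width=19, slack=0)
Line 2: ['sweet', 'stone', 'I'] (min_width=13, slack=6)
Line 3: ['address', 'that', 'or'] (min_width=15, slack=4)
Line 4: ['salty', 'elephant'] (min_width=14, slack=5)
Line 5: ['cheese'] (min_width=6, slack=13)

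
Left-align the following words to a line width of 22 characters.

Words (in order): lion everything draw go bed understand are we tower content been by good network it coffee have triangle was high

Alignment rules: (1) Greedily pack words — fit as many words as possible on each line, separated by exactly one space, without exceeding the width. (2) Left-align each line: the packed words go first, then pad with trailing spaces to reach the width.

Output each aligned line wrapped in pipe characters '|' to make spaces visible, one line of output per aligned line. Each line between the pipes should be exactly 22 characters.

Answer: |lion everything draw  |
|go bed understand are |
|we tower content been |
|by good network it    |
|coffee have triangle  |
|was high              |

Derivation:
Line 1: ['lion', 'everything', 'draw'] (min_width=20, slack=2)
Line 2: ['go', 'bed', 'understand', 'are'] (min_width=21, slack=1)
Line 3: ['we', 'tower', 'content', 'been'] (min_width=21, slack=1)
Line 4: ['by', 'good', 'network', 'it'] (min_width=18, slack=4)
Line 5: ['coffee', 'have', 'triangle'] (min_width=20, slack=2)
Line 6: ['was', 'high'] (min_width=8, slack=14)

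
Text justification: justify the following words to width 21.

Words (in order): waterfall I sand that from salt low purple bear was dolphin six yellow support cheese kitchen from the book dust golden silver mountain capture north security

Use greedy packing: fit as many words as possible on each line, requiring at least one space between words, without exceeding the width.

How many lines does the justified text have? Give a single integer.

Line 1: ['waterfall', 'I', 'sand', 'that'] (min_width=21, slack=0)
Line 2: ['from', 'salt', 'low', 'purple'] (min_width=20, slack=1)
Line 3: ['bear', 'was', 'dolphin', 'six'] (min_width=20, slack=1)
Line 4: ['yellow', 'support', 'cheese'] (min_width=21, slack=0)
Line 5: ['kitchen', 'from', 'the', 'book'] (min_width=21, slack=0)
Line 6: ['dust', 'golden', 'silver'] (min_width=18, slack=3)
Line 7: ['mountain', 'capture'] (min_width=16, slack=5)
Line 8: ['north', 'security'] (min_width=14, slack=7)
Total lines: 8

Answer: 8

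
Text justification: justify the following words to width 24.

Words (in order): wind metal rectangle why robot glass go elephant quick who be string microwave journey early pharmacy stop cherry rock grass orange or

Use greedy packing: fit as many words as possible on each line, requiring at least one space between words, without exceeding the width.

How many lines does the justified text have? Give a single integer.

Line 1: ['wind', 'metal', 'rectangle', 'why'] (min_width=24, slack=0)
Line 2: ['robot', 'glass', 'go', 'elephant'] (min_width=23, slack=1)
Line 3: ['quick', 'who', 'be', 'string'] (min_width=19, slack=5)
Line 4: ['microwave', 'journey', 'early'] (min_width=23, slack=1)
Line 5: ['pharmacy', 'stop', 'cherry'] (min_width=20, slack=4)
Line 6: ['rock', 'grass', 'orange', 'or'] (min_width=20, slack=4)
Total lines: 6

Answer: 6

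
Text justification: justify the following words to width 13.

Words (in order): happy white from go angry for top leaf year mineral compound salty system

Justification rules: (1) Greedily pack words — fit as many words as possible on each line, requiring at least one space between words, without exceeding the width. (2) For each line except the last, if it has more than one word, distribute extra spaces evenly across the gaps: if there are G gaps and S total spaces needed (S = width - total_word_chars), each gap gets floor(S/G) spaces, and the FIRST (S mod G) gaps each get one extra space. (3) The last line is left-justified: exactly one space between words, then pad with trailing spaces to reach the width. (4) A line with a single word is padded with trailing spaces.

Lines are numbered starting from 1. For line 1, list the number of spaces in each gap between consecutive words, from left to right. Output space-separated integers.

Line 1: ['happy', 'white'] (min_width=11, slack=2)
Line 2: ['from', 'go', 'angry'] (min_width=13, slack=0)
Line 3: ['for', 'top', 'leaf'] (min_width=12, slack=1)
Line 4: ['year', 'mineral'] (min_width=12, slack=1)
Line 5: ['compound'] (min_width=8, slack=5)
Line 6: ['salty', 'system'] (min_width=12, slack=1)

Answer: 3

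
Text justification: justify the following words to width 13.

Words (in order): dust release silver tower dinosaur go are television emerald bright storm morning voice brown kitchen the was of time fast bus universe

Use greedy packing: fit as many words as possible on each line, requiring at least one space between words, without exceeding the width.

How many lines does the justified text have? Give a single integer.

Answer: 12

Derivation:
Line 1: ['dust', 'release'] (min_width=12, slack=1)
Line 2: ['silver', 'tower'] (min_width=12, slack=1)
Line 3: ['dinosaur', 'go'] (min_width=11, slack=2)
Line 4: ['are'] (min_width=3, slack=10)
Line 5: ['television'] (min_width=10, slack=3)
Line 6: ['emerald'] (min_width=7, slack=6)
Line 7: ['bright', 'storm'] (min_width=12, slack=1)
Line 8: ['morning', 'voice'] (min_width=13, slack=0)
Line 9: ['brown', 'kitchen'] (min_width=13, slack=0)
Line 10: ['the', 'was', 'of'] (min_width=10, slack=3)
Line 11: ['time', 'fast', 'bus'] (min_width=13, slack=0)
Line 12: ['universe'] (min_width=8, slack=5)
Total lines: 12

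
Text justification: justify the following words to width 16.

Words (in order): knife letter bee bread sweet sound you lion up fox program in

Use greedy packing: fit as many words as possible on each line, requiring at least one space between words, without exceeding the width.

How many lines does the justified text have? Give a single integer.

Answer: 5

Derivation:
Line 1: ['knife', 'letter', 'bee'] (min_width=16, slack=0)
Line 2: ['bread', 'sweet'] (min_width=11, slack=5)
Line 3: ['sound', 'you', 'lion'] (min_width=14, slack=2)
Line 4: ['up', 'fox', 'program'] (min_width=14, slack=2)
Line 5: ['in'] (min_width=2, slack=14)
Total lines: 5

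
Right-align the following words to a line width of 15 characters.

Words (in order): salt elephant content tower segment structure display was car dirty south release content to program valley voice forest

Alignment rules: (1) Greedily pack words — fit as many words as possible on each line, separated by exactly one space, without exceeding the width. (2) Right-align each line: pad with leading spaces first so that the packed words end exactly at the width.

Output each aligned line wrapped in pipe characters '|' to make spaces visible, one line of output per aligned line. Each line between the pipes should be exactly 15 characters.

Line 1: ['salt', 'elephant'] (min_width=13, slack=2)
Line 2: ['content', 'tower'] (min_width=13, slack=2)
Line 3: ['segment'] (min_width=7, slack=8)
Line 4: ['structure'] (min_width=9, slack=6)
Line 5: ['display', 'was', 'car'] (min_width=15, slack=0)
Line 6: ['dirty', 'south'] (min_width=11, slack=4)
Line 7: ['release', 'content'] (min_width=15, slack=0)
Line 8: ['to', 'program'] (min_width=10, slack=5)
Line 9: ['valley', 'voice'] (min_width=12, slack=3)
Line 10: ['forest'] (min_width=6, slack=9)

Answer: |  salt elephant|
|  content tower|
|        segment|
|      structure|
|display was car|
|    dirty south|
|release content|
|     to program|
|   valley voice|
|         forest|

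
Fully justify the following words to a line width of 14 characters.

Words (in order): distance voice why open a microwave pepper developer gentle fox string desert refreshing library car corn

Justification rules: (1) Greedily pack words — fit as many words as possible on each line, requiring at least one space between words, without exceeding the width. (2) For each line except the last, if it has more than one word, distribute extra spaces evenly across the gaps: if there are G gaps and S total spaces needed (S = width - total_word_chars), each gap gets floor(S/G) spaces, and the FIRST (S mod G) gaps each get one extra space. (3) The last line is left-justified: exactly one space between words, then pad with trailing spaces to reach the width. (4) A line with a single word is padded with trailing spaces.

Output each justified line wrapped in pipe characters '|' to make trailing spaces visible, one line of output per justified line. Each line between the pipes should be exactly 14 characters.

Line 1: ['distance', 'voice'] (min_width=14, slack=0)
Line 2: ['why', 'open', 'a'] (min_width=10, slack=4)
Line 3: ['microwave'] (min_width=9, slack=5)
Line 4: ['pepper'] (min_width=6, slack=8)
Line 5: ['developer'] (min_width=9, slack=5)
Line 6: ['gentle', 'fox'] (min_width=10, slack=4)
Line 7: ['string', 'desert'] (min_width=13, slack=1)
Line 8: ['refreshing'] (min_width=10, slack=4)
Line 9: ['library', 'car'] (min_width=11, slack=3)
Line 10: ['corn'] (min_width=4, slack=10)

Answer: |distance voice|
|why   open   a|
|microwave     |
|pepper        |
|developer     |
|gentle     fox|
|string  desert|
|refreshing    |
|library    car|
|corn          |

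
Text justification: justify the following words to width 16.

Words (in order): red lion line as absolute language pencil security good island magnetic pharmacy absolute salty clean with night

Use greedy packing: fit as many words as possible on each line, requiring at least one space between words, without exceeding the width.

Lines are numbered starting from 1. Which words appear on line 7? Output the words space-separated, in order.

Line 1: ['red', 'lion', 'line', 'as'] (min_width=16, slack=0)
Line 2: ['absolute'] (min_width=8, slack=8)
Line 3: ['language', 'pencil'] (min_width=15, slack=1)
Line 4: ['security', 'good'] (min_width=13, slack=3)
Line 5: ['island', 'magnetic'] (min_width=15, slack=1)
Line 6: ['pharmacy'] (min_width=8, slack=8)
Line 7: ['absolute', 'salty'] (min_width=14, slack=2)
Line 8: ['clean', 'with', 'night'] (min_width=16, slack=0)

Answer: absolute salty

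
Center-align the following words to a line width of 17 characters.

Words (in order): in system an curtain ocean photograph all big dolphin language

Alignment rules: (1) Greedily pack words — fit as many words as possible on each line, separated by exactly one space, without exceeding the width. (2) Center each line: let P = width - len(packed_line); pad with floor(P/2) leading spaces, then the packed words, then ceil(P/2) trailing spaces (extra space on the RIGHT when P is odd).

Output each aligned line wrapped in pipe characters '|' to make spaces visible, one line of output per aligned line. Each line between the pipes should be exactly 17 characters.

Line 1: ['in', 'system', 'an'] (min_width=12, slack=5)
Line 2: ['curtain', 'ocean'] (min_width=13, slack=4)
Line 3: ['photograph', 'all'] (min_width=14, slack=3)
Line 4: ['big', 'dolphin'] (min_width=11, slack=6)
Line 5: ['language'] (min_width=8, slack=9)

Answer: |  in system an   |
|  curtain ocean  |
| photograph all  |
|   big dolphin   |
|    language     |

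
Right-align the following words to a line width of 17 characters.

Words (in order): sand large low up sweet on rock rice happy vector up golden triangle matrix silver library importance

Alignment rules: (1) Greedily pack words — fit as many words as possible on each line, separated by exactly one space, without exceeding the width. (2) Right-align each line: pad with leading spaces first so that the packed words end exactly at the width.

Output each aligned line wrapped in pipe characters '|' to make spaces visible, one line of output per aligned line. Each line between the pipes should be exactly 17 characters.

Line 1: ['sand', 'large', 'low', 'up'] (min_width=17, slack=0)
Line 2: ['sweet', 'on', 'rock'] (min_width=13, slack=4)
Line 3: ['rice', 'happy', 'vector'] (min_width=17, slack=0)
Line 4: ['up', 'golden'] (min_width=9, slack=8)
Line 5: ['triangle', 'matrix'] (min_width=15, slack=2)
Line 6: ['silver', 'library'] (min_width=14, slack=3)
Line 7: ['importance'] (min_width=10, slack=7)

Answer: |sand large low up|
|    sweet on rock|
|rice happy vector|
|        up golden|
|  triangle matrix|
|   silver library|
|       importance|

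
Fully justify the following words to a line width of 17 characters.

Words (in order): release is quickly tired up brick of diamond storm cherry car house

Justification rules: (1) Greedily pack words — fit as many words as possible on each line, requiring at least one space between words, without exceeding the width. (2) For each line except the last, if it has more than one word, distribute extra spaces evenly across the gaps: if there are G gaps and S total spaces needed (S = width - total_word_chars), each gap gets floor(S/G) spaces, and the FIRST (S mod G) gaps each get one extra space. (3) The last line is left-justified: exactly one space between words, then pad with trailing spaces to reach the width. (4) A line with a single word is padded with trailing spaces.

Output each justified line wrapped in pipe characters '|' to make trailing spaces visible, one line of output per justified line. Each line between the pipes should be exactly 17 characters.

Line 1: ['release', 'is'] (min_width=10, slack=7)
Line 2: ['quickly', 'tired', 'up'] (min_width=16, slack=1)
Line 3: ['brick', 'of', 'diamond'] (min_width=16, slack=1)
Line 4: ['storm', 'cherry', 'car'] (min_width=16, slack=1)
Line 5: ['house'] (min_width=5, slack=12)

Answer: |release        is|
|quickly  tired up|
|brick  of diamond|
|storm  cherry car|
|house            |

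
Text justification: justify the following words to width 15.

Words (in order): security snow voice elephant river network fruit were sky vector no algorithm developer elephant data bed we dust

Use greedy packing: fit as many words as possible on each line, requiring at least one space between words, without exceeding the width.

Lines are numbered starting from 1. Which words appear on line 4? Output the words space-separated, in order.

Line 1: ['security', 'snow'] (min_width=13, slack=2)
Line 2: ['voice', 'elephant'] (min_width=14, slack=1)
Line 3: ['river', 'network'] (min_width=13, slack=2)
Line 4: ['fruit', 'were', 'sky'] (min_width=14, slack=1)
Line 5: ['vector', 'no'] (min_width=9, slack=6)
Line 6: ['algorithm'] (min_width=9, slack=6)
Line 7: ['developer'] (min_width=9, slack=6)
Line 8: ['elephant', 'data'] (min_width=13, slack=2)
Line 9: ['bed', 'we', 'dust'] (min_width=11, slack=4)

Answer: fruit were sky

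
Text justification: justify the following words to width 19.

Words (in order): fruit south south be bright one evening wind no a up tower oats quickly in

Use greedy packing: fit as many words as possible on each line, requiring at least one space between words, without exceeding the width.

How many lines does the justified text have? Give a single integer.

Answer: 5

Derivation:
Line 1: ['fruit', 'south', 'south'] (min_width=17, slack=2)
Line 2: ['be', 'bright', 'one'] (min_width=13, slack=6)
Line 3: ['evening', 'wind', 'no', 'a'] (min_width=17, slack=2)
Line 4: ['up', 'tower', 'oats'] (min_width=13, slack=6)
Line 5: ['quickly', 'in'] (min_width=10, slack=9)
Total lines: 5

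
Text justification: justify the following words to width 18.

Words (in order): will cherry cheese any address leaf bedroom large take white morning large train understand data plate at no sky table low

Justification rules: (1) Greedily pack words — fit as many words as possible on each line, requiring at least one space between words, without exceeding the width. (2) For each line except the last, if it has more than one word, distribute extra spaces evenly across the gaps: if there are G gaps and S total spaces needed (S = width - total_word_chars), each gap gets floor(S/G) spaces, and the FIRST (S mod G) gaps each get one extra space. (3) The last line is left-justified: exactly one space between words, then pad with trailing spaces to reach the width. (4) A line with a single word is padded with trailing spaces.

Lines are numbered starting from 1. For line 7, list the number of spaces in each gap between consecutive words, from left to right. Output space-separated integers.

Answer: 2 2 2

Derivation:
Line 1: ['will', 'cherry', 'cheese'] (min_width=18, slack=0)
Line 2: ['any', 'address', 'leaf'] (min_width=16, slack=2)
Line 3: ['bedroom', 'large', 'take'] (min_width=18, slack=0)
Line 4: ['white', 'morning'] (min_width=13, slack=5)
Line 5: ['large', 'train'] (min_width=11, slack=7)
Line 6: ['understand', 'data'] (min_width=15, slack=3)
Line 7: ['plate', 'at', 'no', 'sky'] (min_width=15, slack=3)
Line 8: ['table', 'low'] (min_width=9, slack=9)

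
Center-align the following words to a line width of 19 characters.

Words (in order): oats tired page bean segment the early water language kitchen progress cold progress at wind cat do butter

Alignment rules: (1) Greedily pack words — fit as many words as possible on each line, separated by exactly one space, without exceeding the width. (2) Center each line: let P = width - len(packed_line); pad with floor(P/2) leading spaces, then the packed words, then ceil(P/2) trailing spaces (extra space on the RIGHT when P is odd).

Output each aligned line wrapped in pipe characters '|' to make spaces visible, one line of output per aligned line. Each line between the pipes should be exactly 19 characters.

Answer: |  oats tired page  |
| bean segment the  |
|    early water    |
| language kitchen  |
|   progress cold   |
| progress at wind  |
|   cat do butter   |

Derivation:
Line 1: ['oats', 'tired', 'page'] (min_width=15, slack=4)
Line 2: ['bean', 'segment', 'the'] (min_width=16, slack=3)
Line 3: ['early', 'water'] (min_width=11, slack=8)
Line 4: ['language', 'kitchen'] (min_width=16, slack=3)
Line 5: ['progress', 'cold'] (min_width=13, slack=6)
Line 6: ['progress', 'at', 'wind'] (min_width=16, slack=3)
Line 7: ['cat', 'do', 'butter'] (min_width=13, slack=6)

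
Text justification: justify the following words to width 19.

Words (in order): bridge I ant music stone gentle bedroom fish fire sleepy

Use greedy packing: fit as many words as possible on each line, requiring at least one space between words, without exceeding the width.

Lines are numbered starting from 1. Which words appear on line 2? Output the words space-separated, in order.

Line 1: ['bridge', 'I', 'ant', 'music'] (min_width=18, slack=1)
Line 2: ['stone', 'gentle'] (min_width=12, slack=7)
Line 3: ['bedroom', 'fish', 'fire'] (min_width=17, slack=2)
Line 4: ['sleepy'] (min_width=6, slack=13)

Answer: stone gentle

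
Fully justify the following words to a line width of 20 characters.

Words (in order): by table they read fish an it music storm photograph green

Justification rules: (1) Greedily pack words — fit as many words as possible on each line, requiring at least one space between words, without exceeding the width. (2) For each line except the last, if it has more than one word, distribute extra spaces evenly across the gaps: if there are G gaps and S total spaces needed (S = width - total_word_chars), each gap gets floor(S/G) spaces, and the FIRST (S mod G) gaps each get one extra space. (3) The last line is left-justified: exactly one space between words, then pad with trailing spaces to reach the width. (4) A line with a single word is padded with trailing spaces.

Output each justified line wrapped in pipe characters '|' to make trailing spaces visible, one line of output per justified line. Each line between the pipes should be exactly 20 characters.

Line 1: ['by', 'table', 'they', 'read'] (min_width=18, slack=2)
Line 2: ['fish', 'an', 'it', 'music'] (min_width=16, slack=4)
Line 3: ['storm', 'photograph'] (min_width=16, slack=4)
Line 4: ['green'] (min_width=5, slack=15)

Answer: |by  table  they read|
|fish   an  it  music|
|storm     photograph|
|green               |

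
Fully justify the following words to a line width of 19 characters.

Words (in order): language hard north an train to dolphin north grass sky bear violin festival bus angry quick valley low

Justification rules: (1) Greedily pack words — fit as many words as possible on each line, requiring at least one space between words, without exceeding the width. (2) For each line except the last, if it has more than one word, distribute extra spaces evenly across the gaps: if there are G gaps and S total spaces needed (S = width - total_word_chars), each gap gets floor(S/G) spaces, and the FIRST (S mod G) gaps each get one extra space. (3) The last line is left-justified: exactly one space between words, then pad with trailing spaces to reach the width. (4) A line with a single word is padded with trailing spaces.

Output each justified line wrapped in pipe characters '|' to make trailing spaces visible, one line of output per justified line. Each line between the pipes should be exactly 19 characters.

Line 1: ['language', 'hard', 'north'] (min_width=19, slack=0)
Line 2: ['an', 'train', 'to', 'dolphin'] (min_width=19, slack=0)
Line 3: ['north', 'grass', 'sky'] (min_width=15, slack=4)
Line 4: ['bear', 'violin'] (min_width=11, slack=8)
Line 5: ['festival', 'bus', 'angry'] (min_width=18, slack=1)
Line 6: ['quick', 'valley', 'low'] (min_width=16, slack=3)

Answer: |language hard north|
|an train to dolphin|
|north   grass   sky|
|bear         violin|
|festival  bus angry|
|quick valley low   |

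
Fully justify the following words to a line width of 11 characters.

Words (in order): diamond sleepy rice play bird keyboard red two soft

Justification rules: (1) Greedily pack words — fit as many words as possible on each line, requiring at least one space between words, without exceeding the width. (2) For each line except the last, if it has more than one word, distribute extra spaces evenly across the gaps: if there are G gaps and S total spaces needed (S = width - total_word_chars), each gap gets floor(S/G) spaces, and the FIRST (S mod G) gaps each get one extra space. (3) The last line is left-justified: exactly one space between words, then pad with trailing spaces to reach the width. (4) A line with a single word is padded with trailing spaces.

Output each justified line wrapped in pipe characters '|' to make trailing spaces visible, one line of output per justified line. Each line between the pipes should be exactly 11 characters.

Line 1: ['diamond'] (min_width=7, slack=4)
Line 2: ['sleepy', 'rice'] (min_width=11, slack=0)
Line 3: ['play', 'bird'] (min_width=9, slack=2)
Line 4: ['keyboard'] (min_width=8, slack=3)
Line 5: ['red', 'two'] (min_width=7, slack=4)
Line 6: ['soft'] (min_width=4, slack=7)

Answer: |diamond    |
|sleepy rice|
|play   bird|
|keyboard   |
|red     two|
|soft       |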